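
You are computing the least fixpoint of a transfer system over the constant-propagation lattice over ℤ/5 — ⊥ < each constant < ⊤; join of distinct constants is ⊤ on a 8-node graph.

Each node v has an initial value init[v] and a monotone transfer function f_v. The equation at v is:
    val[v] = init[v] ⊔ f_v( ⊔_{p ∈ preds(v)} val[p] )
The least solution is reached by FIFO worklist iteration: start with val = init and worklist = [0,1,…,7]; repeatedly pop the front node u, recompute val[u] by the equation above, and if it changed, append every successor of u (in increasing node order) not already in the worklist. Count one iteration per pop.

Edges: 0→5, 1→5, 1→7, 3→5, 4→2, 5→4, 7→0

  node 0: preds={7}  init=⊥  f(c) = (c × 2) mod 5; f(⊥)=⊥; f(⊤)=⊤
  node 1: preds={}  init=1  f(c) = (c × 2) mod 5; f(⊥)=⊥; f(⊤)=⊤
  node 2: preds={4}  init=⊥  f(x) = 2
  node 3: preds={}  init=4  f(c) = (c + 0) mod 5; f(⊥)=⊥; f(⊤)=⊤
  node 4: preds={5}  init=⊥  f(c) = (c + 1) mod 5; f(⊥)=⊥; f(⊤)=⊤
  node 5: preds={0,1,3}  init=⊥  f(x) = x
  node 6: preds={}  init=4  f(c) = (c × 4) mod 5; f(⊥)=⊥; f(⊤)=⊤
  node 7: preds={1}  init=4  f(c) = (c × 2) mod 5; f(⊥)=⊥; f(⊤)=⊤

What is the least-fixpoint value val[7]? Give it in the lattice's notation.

Iteration log — 12 steps:
  step 1. node 0  ⊔preds=4  new=3  old=⊥  +wl: 
  step 2. node 1  ⊔preds=⊥  new=1  stable
  step 3. node 2  ⊔preds=⊥  new=2  old=⊥  +wl: 
  step 4. node 3  ⊔preds=⊥  new=4  stable
  step 5. node 4  ⊔preds=⊥  new=⊥  stable
  step 6. node 5  ⊔preds=⊤  new=⊤  old=⊥  +wl: 4
  step 7. node 6  ⊔preds=⊥  new=4  stable
  step 8. node 7  ⊔preds=1  new=⊤  old=4  +wl: 0
  step 9. node 4  ⊔preds=⊤  new=⊤  old=⊥  +wl: 2
  step 10. node 0  ⊔preds=⊤  new=⊤  old=3  +wl: 5
  step 11. node 2  ⊔preds=⊤  new=2  stable
  step 12. node 5  ⊔preds=⊤  new=⊤  stable

Least fixpoint reached:
  node 0: ⊤
  node 1: 1
  node 2: 2
  node 3: 4
  node 4: ⊤
  node 5: ⊤
  node 6: 4
  node 7: ⊤

⊤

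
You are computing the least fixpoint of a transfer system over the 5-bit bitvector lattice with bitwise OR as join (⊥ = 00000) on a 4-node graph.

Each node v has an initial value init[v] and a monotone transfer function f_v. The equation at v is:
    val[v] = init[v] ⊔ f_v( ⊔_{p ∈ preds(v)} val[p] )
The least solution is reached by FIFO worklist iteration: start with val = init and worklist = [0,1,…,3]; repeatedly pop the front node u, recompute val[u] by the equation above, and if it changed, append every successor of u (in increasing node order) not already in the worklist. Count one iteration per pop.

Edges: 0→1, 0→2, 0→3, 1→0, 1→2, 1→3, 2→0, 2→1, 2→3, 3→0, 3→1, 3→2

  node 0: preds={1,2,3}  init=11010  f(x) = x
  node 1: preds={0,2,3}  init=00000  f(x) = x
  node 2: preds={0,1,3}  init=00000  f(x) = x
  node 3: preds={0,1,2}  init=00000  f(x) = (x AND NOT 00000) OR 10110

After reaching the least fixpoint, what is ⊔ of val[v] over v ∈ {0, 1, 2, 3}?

Worklist (10 pops):
  #1 pop 0: in=00000 → 11010 (no change)
  #2 pop 1: in=11010 → 11010 (was 00000); enqueue [0]
  #3 pop 2: in=11010 → 11010 (was 00000); enqueue [1]
  #4 pop 3: in=11010 → 11110 (was 00000); enqueue [2]
  #5 pop 0: in=11110 → 11110 (was 11010); enqueue [3]
  #6 pop 1: in=11110 → 11110 (was 11010); enqueue [0]
  #7 pop 2: in=11110 → 11110 (was 11010); enqueue [1]
  #8 pop 3: in=11110 → 11110 (no change)
  #9 pop 0: in=11110 → 11110 (no change)
  #10 pop 1: in=11110 → 11110 (no change)

Fixpoint:
  val[0] = 11110
  val[1] = 11110
  val[2] = 11110
  val[3] = 11110

11110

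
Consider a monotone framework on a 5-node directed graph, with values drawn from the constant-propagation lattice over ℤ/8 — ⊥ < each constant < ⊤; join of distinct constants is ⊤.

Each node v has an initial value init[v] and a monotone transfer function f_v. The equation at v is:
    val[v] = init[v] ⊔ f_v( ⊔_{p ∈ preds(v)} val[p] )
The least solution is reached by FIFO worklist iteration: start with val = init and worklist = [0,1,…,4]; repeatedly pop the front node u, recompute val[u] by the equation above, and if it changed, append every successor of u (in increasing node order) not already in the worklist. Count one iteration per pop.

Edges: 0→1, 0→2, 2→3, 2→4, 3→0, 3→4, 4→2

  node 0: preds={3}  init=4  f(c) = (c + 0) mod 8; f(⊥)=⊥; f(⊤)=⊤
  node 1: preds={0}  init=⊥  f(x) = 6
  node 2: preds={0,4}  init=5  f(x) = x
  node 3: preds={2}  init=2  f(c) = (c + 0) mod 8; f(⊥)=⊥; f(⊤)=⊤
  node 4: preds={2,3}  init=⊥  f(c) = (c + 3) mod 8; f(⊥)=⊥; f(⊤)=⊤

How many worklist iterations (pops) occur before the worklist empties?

7

Worklist (7 pops):
  #1 pop 0: in=2 → ⊤ (was 4); enqueue []
  #2 pop 1: in=⊤ → 6 (was ⊥); enqueue []
  #3 pop 2: in=⊤ → ⊤ (was 5); enqueue []
  #4 pop 3: in=⊤ → ⊤ (was 2); enqueue [0]
  #5 pop 4: in=⊤ → ⊤ (was ⊥); enqueue [2]
  #6 pop 0: in=⊤ → ⊤ (no change)
  #7 pop 2: in=⊤ → ⊤ (no change)

Fixpoint:
  val[0] = ⊤
  val[1] = 6
  val[2] = ⊤
  val[3] = ⊤
  val[4] = ⊤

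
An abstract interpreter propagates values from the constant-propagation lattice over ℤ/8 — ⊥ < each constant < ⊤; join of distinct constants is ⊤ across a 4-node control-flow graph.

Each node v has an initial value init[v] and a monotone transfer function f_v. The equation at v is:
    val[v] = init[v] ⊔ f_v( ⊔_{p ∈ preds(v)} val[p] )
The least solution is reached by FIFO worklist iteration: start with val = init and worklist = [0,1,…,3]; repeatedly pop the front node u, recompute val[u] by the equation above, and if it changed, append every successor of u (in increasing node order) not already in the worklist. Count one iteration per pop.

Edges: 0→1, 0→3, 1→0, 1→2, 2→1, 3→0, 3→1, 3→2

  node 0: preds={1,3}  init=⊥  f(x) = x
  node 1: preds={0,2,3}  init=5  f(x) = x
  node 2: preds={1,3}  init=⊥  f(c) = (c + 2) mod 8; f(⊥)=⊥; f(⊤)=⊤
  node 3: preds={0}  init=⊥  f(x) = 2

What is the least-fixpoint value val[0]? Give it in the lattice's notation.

⊤

Iteration log — 9 steps:
  step 1. node 0  ⊔preds=5  new=5  old=⊥  +wl: 
  step 2. node 1  ⊔preds=5  new=5  stable
  step 3. node 2  ⊔preds=5  new=7  old=⊥  +wl: 1
  step 4. node 3  ⊔preds=5  new=2  old=⊥  +wl: 0,2
  step 5. node 1  ⊔preds=⊤  new=⊤  old=5  +wl: 
  step 6. node 0  ⊔preds=⊤  new=⊤  old=5  +wl: 1,3
  step 7. node 2  ⊔preds=⊤  new=⊤  old=7  +wl: 
  step 8. node 1  ⊔preds=⊤  new=⊤  stable
  step 9. node 3  ⊔preds=⊤  new=2  stable

Least fixpoint reached:
  node 0: ⊤
  node 1: ⊤
  node 2: ⊤
  node 3: 2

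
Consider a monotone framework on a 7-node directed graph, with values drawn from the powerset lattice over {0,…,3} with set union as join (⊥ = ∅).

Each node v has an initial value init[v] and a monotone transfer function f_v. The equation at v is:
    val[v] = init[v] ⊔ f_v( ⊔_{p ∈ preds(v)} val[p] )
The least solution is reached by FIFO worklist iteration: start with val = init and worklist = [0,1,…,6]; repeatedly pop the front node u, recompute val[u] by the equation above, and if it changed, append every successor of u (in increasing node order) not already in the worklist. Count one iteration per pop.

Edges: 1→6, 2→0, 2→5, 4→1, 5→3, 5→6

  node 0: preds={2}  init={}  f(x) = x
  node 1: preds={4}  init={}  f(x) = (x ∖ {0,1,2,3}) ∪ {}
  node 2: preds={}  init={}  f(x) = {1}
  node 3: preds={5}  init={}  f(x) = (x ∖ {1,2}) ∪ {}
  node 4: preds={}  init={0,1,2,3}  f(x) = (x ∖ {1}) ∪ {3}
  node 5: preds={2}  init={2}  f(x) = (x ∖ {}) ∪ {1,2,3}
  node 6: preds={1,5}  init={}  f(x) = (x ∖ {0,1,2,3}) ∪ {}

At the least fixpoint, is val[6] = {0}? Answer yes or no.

no

Trace (9 dequeues):
  [1] u=0 | in {} | out {} | ==
  [2] u=1 | in {0,1,2,3} | out {} | ==
  [3] u=2 | in {} | out {1} | prev {} | push {0}
  [4] u=3 | in {2} | out {} | ==
  [5] u=4 | in {} | out {0,1,2,3} | ==
  [6] u=5 | in {1} | out {1,2,3} | prev {2} | push {3}
  [7] u=6 | in {1,2,3} | out {} | ==
  [8] u=0 | in {1} | out {1} | prev {} | push {}
  [9] u=3 | in {1,2,3} | out {3} | prev {} | push {}

Converged values:
  [0] {1}
  [1] {}
  [2] {1}
  [3] {3}
  [4] {0,1,2,3}
  [5] {1,2,3}
  [6] {}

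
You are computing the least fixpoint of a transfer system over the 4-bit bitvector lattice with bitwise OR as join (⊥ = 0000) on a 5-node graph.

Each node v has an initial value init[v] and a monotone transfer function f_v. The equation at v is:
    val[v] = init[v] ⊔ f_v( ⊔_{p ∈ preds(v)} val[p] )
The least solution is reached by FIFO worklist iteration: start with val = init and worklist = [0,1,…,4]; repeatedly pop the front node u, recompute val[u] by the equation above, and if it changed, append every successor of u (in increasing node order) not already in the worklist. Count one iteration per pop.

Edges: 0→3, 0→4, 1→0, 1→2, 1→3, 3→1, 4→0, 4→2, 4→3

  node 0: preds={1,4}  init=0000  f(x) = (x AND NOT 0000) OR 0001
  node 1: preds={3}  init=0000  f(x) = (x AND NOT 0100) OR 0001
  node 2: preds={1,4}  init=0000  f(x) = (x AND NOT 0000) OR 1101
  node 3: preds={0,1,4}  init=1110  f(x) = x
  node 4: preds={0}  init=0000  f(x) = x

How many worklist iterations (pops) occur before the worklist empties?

Worklist (13 pops):
  #1 pop 0: in=0000 → 0001 (was 0000); enqueue []
  #2 pop 1: in=1110 → 1011 (was 0000); enqueue [0]
  #3 pop 2: in=1011 → 1111 (was 0000); enqueue []
  #4 pop 3: in=1011 → 1111 (was 1110); enqueue [1]
  #5 pop 4: in=0001 → 0001 (was 0000); enqueue [2,3]
  #6 pop 0: in=1011 → 1011 (was 0001); enqueue [4]
  #7 pop 1: in=1111 → 1011 (no change)
  #8 pop 2: in=1011 → 1111 (no change)
  #9 pop 3: in=1011 → 1111 (no change)
  #10 pop 4: in=1011 → 1011 (was 0001); enqueue [0,2,3]
  #11 pop 0: in=1011 → 1011 (no change)
  #12 pop 2: in=1011 → 1111 (no change)
  #13 pop 3: in=1011 → 1111 (no change)

Fixpoint:
  val[0] = 1011
  val[1] = 1011
  val[2] = 1111
  val[3] = 1111
  val[4] = 1011

13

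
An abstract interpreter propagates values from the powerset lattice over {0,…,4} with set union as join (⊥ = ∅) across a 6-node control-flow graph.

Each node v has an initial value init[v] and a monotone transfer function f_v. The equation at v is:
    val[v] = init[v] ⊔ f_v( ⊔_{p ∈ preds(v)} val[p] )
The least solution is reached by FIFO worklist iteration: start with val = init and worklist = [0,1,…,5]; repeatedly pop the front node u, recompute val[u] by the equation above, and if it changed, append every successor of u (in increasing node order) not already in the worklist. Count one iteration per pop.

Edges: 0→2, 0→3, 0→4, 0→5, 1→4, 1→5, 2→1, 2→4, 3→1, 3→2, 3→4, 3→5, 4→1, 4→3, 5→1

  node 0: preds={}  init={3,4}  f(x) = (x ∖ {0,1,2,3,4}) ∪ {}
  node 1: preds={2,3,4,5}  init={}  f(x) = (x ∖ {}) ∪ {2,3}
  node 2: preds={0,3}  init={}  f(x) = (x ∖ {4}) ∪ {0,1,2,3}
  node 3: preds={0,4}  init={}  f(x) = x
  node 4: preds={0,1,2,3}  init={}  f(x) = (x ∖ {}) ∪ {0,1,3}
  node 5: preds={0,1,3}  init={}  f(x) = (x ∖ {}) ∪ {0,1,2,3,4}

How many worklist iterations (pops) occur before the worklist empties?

Iteration log — 13 steps:
  step 1. node 0  ⊔preds={}  new={3,4}  stable
  step 2. node 1  ⊔preds={}  new={2,3}  old={}  +wl: 
  step 3. node 2  ⊔preds={3,4}  new={0,1,2,3}  old={}  +wl: 1
  step 4. node 3  ⊔preds={3,4}  new={3,4}  old={}  +wl: 2
  step 5. node 4  ⊔preds={0,1,2,3,4}  new={0,1,2,3,4}  old={}  +wl: 3
  step 6. node 5  ⊔preds={2,3,4}  new={0,1,2,3,4}  old={}  +wl: 
  step 7. node 1  ⊔preds={0,1,2,3,4}  new={0,1,2,3,4}  old={2,3}  +wl: 4,5
  step 8. node 2  ⊔preds={3,4}  new={0,1,2,3}  stable
  step 9. node 3  ⊔preds={0,1,2,3,4}  new={0,1,2,3,4}  old={3,4}  +wl: 1,2
  step 10. node 4  ⊔preds={0,1,2,3,4}  new={0,1,2,3,4}  stable
  step 11. node 5  ⊔preds={0,1,2,3,4}  new={0,1,2,3,4}  stable
  step 12. node 1  ⊔preds={0,1,2,3,4}  new={0,1,2,3,4}  stable
  step 13. node 2  ⊔preds={0,1,2,3,4}  new={0,1,2,3}  stable

Least fixpoint reached:
  node 0: {3,4}
  node 1: {0,1,2,3,4}
  node 2: {0,1,2,3}
  node 3: {0,1,2,3,4}
  node 4: {0,1,2,3,4}
  node 5: {0,1,2,3,4}

13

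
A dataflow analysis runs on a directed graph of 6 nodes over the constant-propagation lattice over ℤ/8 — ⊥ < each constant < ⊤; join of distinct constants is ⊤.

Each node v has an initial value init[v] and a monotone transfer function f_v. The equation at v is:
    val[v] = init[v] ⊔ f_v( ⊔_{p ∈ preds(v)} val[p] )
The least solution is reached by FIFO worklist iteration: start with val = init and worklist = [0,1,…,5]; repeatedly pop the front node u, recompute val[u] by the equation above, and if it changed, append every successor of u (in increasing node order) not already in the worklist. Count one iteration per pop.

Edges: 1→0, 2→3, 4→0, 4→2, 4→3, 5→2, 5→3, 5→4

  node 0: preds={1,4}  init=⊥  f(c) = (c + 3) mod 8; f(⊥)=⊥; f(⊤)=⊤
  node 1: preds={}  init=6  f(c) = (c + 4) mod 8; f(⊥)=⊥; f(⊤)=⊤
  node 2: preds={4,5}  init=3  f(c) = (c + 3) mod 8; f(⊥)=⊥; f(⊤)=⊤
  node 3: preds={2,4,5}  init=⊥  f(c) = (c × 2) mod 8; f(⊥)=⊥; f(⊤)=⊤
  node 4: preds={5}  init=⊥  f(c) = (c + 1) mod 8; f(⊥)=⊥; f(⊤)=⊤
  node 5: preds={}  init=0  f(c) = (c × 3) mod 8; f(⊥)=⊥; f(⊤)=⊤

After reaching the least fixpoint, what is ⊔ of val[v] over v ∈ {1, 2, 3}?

⊤

Worklist (9 pops):
  #1 pop 0: in=6 → 1 (was ⊥); enqueue []
  #2 pop 1: in=⊥ → 6 (no change)
  #3 pop 2: in=0 → 3 (no change)
  #4 pop 3: in=⊤ → ⊤ (was ⊥); enqueue []
  #5 pop 4: in=0 → 1 (was ⊥); enqueue [0,2,3]
  #6 pop 5: in=⊥ → 0 (no change)
  #7 pop 0: in=⊤ → ⊤ (was 1); enqueue []
  #8 pop 2: in=⊤ → ⊤ (was 3); enqueue []
  #9 pop 3: in=⊤ → ⊤ (no change)

Fixpoint:
  val[0] = ⊤
  val[1] = 6
  val[2] = ⊤
  val[3] = ⊤
  val[4] = 1
  val[5] = 0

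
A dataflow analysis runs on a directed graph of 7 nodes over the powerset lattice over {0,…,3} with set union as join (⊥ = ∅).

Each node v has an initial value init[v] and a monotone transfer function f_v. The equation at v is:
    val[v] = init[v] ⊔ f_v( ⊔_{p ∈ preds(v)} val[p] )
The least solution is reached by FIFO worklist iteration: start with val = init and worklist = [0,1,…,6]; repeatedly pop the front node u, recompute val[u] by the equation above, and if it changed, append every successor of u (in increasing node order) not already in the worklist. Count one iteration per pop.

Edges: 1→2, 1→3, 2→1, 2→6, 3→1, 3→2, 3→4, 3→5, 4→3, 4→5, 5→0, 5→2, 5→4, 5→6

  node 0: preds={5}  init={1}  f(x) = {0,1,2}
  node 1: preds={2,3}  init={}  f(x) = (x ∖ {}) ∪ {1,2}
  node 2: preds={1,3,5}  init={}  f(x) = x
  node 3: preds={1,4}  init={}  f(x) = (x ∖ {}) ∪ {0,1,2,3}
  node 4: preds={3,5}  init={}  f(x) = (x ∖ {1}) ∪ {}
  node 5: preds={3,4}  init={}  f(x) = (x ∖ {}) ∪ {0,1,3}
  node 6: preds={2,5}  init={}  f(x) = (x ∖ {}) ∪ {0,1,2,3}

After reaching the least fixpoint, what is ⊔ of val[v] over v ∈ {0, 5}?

{0,1,2,3}

Iteration log — 14 steps:
  step 1. node 0  ⊔preds={}  new={0,1,2}  old={1}  +wl: 
  step 2. node 1  ⊔preds={}  new={1,2}  old={}  +wl: 
  step 3. node 2  ⊔preds={1,2}  new={1,2}  old={}  +wl: 1
  step 4. node 3  ⊔preds={1,2}  new={0,1,2,3}  old={}  +wl: 2
  step 5. node 4  ⊔preds={0,1,2,3}  new={0,2,3}  old={}  +wl: 3
  step 6. node 5  ⊔preds={0,1,2,3}  new={0,1,2,3}  old={}  +wl: 0,4
  step 7. node 6  ⊔preds={0,1,2,3}  new={0,1,2,3}  old={}  +wl: 
  step 8. node 1  ⊔preds={0,1,2,3}  new={0,1,2,3}  old={1,2}  +wl: 
  step 9. node 2  ⊔preds={0,1,2,3}  new={0,1,2,3}  old={1,2}  +wl: 1,6
  step 10. node 3  ⊔preds={0,1,2,3}  new={0,1,2,3}  stable
  step 11. node 0  ⊔preds={0,1,2,3}  new={0,1,2}  stable
  step 12. node 4  ⊔preds={0,1,2,3}  new={0,2,3}  stable
  step 13. node 1  ⊔preds={0,1,2,3}  new={0,1,2,3}  stable
  step 14. node 6  ⊔preds={0,1,2,3}  new={0,1,2,3}  stable

Least fixpoint reached:
  node 0: {0,1,2}
  node 1: {0,1,2,3}
  node 2: {0,1,2,3}
  node 3: {0,1,2,3}
  node 4: {0,2,3}
  node 5: {0,1,2,3}
  node 6: {0,1,2,3}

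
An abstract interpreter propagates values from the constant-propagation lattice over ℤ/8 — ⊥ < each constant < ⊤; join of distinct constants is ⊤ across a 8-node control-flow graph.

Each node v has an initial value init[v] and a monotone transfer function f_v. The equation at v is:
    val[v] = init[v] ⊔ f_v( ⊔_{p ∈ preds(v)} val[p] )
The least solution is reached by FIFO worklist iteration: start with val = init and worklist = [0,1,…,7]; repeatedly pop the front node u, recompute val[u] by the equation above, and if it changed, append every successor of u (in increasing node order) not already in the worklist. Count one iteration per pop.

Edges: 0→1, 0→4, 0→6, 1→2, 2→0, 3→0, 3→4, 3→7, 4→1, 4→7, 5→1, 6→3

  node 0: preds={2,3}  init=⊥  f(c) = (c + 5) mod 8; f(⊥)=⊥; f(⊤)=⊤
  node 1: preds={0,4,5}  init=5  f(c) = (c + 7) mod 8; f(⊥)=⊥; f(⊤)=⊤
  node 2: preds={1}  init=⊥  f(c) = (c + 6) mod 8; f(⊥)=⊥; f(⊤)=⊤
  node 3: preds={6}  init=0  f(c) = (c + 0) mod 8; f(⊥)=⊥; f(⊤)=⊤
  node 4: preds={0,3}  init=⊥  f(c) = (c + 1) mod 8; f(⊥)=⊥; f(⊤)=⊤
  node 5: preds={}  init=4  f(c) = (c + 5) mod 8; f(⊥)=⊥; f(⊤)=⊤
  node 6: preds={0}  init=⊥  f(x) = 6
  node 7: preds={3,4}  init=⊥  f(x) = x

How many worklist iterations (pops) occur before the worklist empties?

15

Iteration log — 15 steps:
  step 1. node 0  ⊔preds=0  new=5  old=⊥  +wl: 
  step 2. node 1  ⊔preds=⊤  new=⊤  old=5  +wl: 
  step 3. node 2  ⊔preds=⊤  new=⊤  old=⊥  +wl: 0
  step 4. node 3  ⊔preds=⊥  new=0  stable
  step 5. node 4  ⊔preds=⊤  new=⊤  old=⊥  +wl: 1
  step 6. node 5  ⊔preds=⊥  new=4  stable
  step 7. node 6  ⊔preds=5  new=6  old=⊥  +wl: 3
  step 8. node 7  ⊔preds=⊤  new=⊤  old=⊥  +wl: 
  step 9. node 0  ⊔preds=⊤  new=⊤  old=5  +wl: 4,6
  step 10. node 1  ⊔preds=⊤  new=⊤  stable
  step 11. node 3  ⊔preds=6  new=⊤  old=0  +wl: 0,7
  step 12. node 4  ⊔preds=⊤  new=⊤  stable
  step 13. node 6  ⊔preds=⊤  new=6  stable
  step 14. node 0  ⊔preds=⊤  new=⊤  stable
  step 15. node 7  ⊔preds=⊤  new=⊤  stable

Least fixpoint reached:
  node 0: ⊤
  node 1: ⊤
  node 2: ⊤
  node 3: ⊤
  node 4: ⊤
  node 5: 4
  node 6: 6
  node 7: ⊤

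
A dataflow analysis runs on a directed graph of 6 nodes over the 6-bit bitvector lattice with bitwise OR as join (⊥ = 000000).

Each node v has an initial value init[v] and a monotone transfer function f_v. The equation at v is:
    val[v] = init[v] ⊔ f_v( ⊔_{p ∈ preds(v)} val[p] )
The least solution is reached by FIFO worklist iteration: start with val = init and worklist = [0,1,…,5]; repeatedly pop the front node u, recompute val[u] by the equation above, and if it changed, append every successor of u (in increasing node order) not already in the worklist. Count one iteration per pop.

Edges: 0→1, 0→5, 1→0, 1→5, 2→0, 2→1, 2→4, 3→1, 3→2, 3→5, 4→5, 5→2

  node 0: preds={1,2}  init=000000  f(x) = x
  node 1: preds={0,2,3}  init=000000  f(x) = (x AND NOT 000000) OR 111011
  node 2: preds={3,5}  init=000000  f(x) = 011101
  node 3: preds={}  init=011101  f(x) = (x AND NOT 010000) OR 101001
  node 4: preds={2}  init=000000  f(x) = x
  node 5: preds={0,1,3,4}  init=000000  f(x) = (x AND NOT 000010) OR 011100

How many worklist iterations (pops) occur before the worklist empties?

Iteration log — 10 steps:
  step 1. node 0  ⊔preds=000000  new=000000  stable
  step 2. node 1  ⊔preds=011101  new=111111  old=000000  +wl: 0
  step 3. node 2  ⊔preds=011101  new=011101  old=000000  +wl: 1
  step 4. node 3  ⊔preds=000000  new=111101  old=011101  +wl: 2
  step 5. node 4  ⊔preds=011101  new=011101  old=000000  +wl: 
  step 6. node 5  ⊔preds=111111  new=111101  old=000000  +wl: 
  step 7. node 0  ⊔preds=111111  new=111111  old=000000  +wl: 5
  step 8. node 1  ⊔preds=111111  new=111111  stable
  step 9. node 2  ⊔preds=111101  new=011101  stable
  step 10. node 5  ⊔preds=111111  new=111101  stable

Least fixpoint reached:
  node 0: 111111
  node 1: 111111
  node 2: 011101
  node 3: 111101
  node 4: 011101
  node 5: 111101

10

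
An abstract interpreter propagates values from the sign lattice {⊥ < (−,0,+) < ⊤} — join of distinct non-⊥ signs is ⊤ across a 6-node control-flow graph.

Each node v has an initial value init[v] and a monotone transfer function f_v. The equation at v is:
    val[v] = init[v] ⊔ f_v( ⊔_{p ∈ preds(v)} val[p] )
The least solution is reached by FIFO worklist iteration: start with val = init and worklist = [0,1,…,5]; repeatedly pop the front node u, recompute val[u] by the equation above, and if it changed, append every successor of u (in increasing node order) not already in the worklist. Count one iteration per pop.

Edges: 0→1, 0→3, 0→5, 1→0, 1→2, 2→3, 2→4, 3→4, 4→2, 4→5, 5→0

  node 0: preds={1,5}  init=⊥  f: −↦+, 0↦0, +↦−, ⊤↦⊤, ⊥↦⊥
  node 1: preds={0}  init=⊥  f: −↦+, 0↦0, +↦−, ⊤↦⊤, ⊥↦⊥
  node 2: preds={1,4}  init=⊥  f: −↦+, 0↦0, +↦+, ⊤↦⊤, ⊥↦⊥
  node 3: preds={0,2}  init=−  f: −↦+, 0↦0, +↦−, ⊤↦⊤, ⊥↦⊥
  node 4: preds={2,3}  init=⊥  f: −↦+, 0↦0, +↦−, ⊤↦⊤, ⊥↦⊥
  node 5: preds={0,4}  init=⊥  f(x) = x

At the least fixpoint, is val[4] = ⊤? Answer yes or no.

Iteration log — 20 steps:
  step 1. node 0  ⊔preds=⊥  new=⊥  stable
  step 2. node 1  ⊔preds=⊥  new=⊥  stable
  step 3. node 2  ⊔preds=⊥  new=⊥  stable
  step 4. node 3  ⊔preds=⊥  new=−  stable
  step 5. node 4  ⊔preds=−  new=+  old=⊥  +wl: 2
  step 6. node 5  ⊔preds=+  new=+  old=⊥  +wl: 0
  step 7. node 2  ⊔preds=+  new=+  old=⊥  +wl: 3,4
  step 8. node 0  ⊔preds=+  new=−  old=⊥  +wl: 1,5
  step 9. node 3  ⊔preds=⊤  new=⊤  old=−  +wl: 
  step 10. node 4  ⊔preds=⊤  new=⊤  old=+  +wl: 2
  step 11. node 1  ⊔preds=−  new=+  old=⊥  +wl: 0
  step 12. node 5  ⊔preds=⊤  new=⊤  old=+  +wl: 
  step 13. node 2  ⊔preds=⊤  new=⊤  old=+  +wl: 3,4
  step 14. node 0  ⊔preds=⊤  new=⊤  old=−  +wl: 1,5
  step 15. node 3  ⊔preds=⊤  new=⊤  stable
  step 16. node 4  ⊔preds=⊤  new=⊤  stable
  step 17. node 1  ⊔preds=⊤  new=⊤  old=+  +wl: 0,2
  step 18. node 5  ⊔preds=⊤  new=⊤  stable
  step 19. node 0  ⊔preds=⊤  new=⊤  stable
  step 20. node 2  ⊔preds=⊤  new=⊤  stable

Least fixpoint reached:
  node 0: ⊤
  node 1: ⊤
  node 2: ⊤
  node 3: ⊤
  node 4: ⊤
  node 5: ⊤

yes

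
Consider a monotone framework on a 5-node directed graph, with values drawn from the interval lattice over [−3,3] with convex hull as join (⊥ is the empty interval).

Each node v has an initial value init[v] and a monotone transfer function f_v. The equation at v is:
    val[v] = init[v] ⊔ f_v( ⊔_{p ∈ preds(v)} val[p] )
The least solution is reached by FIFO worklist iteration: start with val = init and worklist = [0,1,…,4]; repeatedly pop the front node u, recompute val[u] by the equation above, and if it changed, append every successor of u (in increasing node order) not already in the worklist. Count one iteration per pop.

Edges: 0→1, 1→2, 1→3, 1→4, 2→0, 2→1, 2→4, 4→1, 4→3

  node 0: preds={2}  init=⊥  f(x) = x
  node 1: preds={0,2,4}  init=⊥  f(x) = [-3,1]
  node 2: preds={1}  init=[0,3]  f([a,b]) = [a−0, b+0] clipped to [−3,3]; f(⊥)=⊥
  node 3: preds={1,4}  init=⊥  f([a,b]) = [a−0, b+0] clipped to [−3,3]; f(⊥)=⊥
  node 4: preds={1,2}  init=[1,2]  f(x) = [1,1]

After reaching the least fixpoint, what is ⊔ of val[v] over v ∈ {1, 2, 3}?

[-3,3]

Iteration log — 7 steps:
  step 1. node 0  ⊔preds=[0,3]  new=[0,3]  old=⊥  +wl: 
  step 2. node 1  ⊔preds=[0,3]  new=[-3,1]  old=⊥  +wl: 
  step 3. node 2  ⊔preds=[-3,1]  new=[-3,3]  old=[0,3]  +wl: 0,1
  step 4. node 3  ⊔preds=[-3,2]  new=[-3,2]  old=⊥  +wl: 
  step 5. node 4  ⊔preds=[-3,3]  new=[1,2]  stable
  step 6. node 0  ⊔preds=[-3,3]  new=[-3,3]  old=[0,3]  +wl: 
  step 7. node 1  ⊔preds=[-3,3]  new=[-3,1]  stable

Least fixpoint reached:
  node 0: [-3,3]
  node 1: [-3,1]
  node 2: [-3,3]
  node 3: [-3,2]
  node 4: [1,2]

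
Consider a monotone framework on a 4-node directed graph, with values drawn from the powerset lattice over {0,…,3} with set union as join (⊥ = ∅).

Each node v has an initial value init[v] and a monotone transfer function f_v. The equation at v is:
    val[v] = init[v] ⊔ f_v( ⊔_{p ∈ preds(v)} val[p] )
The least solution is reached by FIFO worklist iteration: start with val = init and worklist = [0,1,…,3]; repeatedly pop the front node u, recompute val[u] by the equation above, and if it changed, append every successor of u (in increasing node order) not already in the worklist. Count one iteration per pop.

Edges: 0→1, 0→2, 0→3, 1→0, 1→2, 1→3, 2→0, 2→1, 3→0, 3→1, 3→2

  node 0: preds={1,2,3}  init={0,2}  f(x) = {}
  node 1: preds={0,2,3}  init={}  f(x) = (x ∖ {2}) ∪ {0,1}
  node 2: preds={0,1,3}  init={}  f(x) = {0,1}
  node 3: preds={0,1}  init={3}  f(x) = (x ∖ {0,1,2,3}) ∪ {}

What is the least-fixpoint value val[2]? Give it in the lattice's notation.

{0,1}

Worklist (6 pops):
  #1 pop 0: in={3} → {0,2} (no change)
  #2 pop 1: in={0,2,3} → {0,1,3} (was {}); enqueue [0]
  #3 pop 2: in={0,1,2,3} → {0,1} (was {}); enqueue [1]
  #4 pop 3: in={0,1,2,3} → {3} (no change)
  #5 pop 0: in={0,1,3} → {0,2} (no change)
  #6 pop 1: in={0,1,2,3} → {0,1,3} (no change)

Fixpoint:
  val[0] = {0,2}
  val[1] = {0,1,3}
  val[2] = {0,1}
  val[3] = {3}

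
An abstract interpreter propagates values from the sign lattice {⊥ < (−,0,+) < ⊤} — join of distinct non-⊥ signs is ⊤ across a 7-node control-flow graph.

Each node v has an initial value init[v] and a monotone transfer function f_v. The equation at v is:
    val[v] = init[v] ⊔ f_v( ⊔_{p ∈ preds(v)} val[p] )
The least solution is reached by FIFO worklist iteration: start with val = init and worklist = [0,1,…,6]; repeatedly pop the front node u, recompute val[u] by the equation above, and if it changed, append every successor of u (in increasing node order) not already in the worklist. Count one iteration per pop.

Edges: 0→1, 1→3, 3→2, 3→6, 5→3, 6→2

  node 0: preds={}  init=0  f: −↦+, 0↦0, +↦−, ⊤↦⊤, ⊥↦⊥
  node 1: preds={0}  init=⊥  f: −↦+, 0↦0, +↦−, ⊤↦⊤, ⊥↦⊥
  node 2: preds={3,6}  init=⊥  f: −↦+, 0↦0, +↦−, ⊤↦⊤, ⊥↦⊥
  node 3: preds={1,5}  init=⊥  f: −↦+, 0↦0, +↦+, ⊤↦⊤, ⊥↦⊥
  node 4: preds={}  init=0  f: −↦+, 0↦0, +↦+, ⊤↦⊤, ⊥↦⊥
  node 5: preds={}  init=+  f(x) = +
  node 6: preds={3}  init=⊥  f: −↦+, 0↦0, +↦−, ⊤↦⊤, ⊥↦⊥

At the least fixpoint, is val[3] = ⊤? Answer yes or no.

Trace (8 dequeues):
  [1] u=0 | in ⊥ | out 0 | ==
  [2] u=1 | in 0 | out 0 | prev ⊥ | push {}
  [3] u=2 | in ⊥ | out ⊥ | ==
  [4] u=3 | in ⊤ | out ⊤ | prev ⊥ | push {2}
  [5] u=4 | in ⊥ | out 0 | ==
  [6] u=5 | in ⊥ | out + | ==
  [7] u=6 | in ⊤ | out ⊤ | prev ⊥ | push {}
  [8] u=2 | in ⊤ | out ⊤ | prev ⊥ | push {}

Converged values:
  [0] 0
  [1] 0
  [2] ⊤
  [3] ⊤
  [4] 0
  [5] +
  [6] ⊤

yes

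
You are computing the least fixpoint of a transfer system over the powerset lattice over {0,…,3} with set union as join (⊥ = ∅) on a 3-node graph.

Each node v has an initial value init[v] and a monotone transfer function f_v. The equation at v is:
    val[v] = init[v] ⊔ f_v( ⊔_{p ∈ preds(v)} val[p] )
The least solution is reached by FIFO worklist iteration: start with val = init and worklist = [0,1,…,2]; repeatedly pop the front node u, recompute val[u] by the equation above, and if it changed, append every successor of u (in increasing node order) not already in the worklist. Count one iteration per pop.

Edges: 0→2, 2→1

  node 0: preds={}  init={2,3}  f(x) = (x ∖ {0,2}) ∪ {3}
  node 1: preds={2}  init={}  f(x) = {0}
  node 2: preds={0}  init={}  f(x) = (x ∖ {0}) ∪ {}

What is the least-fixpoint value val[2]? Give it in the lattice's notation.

Trace (4 dequeues):
  [1] u=0 | in {} | out {2,3} | ==
  [2] u=1 | in {} | out {0} | prev {} | push {}
  [3] u=2 | in {2,3} | out {2,3} | prev {} | push {1}
  [4] u=1 | in {2,3} | out {0} | ==

Converged values:
  [0] {2,3}
  [1] {0}
  [2] {2,3}

{2,3}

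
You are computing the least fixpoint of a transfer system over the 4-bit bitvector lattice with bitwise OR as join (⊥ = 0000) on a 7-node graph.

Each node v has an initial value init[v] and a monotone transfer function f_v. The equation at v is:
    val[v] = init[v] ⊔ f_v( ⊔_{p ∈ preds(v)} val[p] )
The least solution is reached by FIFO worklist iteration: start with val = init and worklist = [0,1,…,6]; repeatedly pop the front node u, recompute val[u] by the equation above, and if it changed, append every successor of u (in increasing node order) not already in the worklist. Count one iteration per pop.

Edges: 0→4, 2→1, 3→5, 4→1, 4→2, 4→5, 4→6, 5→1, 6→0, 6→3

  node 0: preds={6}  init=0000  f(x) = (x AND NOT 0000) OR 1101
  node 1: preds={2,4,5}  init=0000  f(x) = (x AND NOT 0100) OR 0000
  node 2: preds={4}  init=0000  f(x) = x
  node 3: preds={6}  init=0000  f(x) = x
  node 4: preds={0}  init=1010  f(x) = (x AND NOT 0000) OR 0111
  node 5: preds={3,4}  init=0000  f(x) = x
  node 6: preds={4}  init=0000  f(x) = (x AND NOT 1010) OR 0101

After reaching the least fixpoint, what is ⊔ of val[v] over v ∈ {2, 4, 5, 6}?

1111

Iteration log — 13 steps:
  step 1. node 0  ⊔preds=0000  new=1101  old=0000  +wl: 
  step 2. node 1  ⊔preds=1010  new=1010  old=0000  +wl: 
  step 3. node 2  ⊔preds=1010  new=1010  old=0000  +wl: 1
  step 4. node 3  ⊔preds=0000  new=0000  stable
  step 5. node 4  ⊔preds=1101  new=1111  old=1010  +wl: 2
  step 6. node 5  ⊔preds=1111  new=1111  old=0000  +wl: 
  step 7. node 6  ⊔preds=1111  new=0101  old=0000  +wl: 0,3
  step 8. node 1  ⊔preds=1111  new=1011  old=1010  +wl: 
  step 9. node 2  ⊔preds=1111  new=1111  old=1010  +wl: 1
  step 10. node 0  ⊔preds=0101  new=1101  stable
  step 11. node 3  ⊔preds=0101  new=0101  old=0000  +wl: 5
  step 12. node 1  ⊔preds=1111  new=1011  stable
  step 13. node 5  ⊔preds=1111  new=1111  stable

Least fixpoint reached:
  node 0: 1101
  node 1: 1011
  node 2: 1111
  node 3: 0101
  node 4: 1111
  node 5: 1111
  node 6: 0101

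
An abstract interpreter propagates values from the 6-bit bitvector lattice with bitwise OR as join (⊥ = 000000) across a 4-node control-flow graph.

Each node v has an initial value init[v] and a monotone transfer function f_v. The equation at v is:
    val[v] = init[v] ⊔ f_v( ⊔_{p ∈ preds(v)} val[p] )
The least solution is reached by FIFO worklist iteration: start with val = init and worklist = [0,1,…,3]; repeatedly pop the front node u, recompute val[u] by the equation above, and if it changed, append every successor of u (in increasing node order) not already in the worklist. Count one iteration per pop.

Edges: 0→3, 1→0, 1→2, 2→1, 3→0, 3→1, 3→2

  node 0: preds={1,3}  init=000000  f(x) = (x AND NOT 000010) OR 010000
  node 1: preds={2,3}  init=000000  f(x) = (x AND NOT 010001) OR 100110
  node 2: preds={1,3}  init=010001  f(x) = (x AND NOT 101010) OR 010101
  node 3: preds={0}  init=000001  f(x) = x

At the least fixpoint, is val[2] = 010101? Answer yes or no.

Trace (11 dequeues):
  [1] u=0 | in 000001 | out 010001 | prev 000000 | push {}
  [2] u=1 | in 010001 | out 100110 | prev 000000 | push {0}
  [3] u=2 | in 100111 | out 010101 | prev 010001 | push {1}
  [4] u=3 | in 010001 | out 010001 | prev 000001 | push {2}
  [5] u=0 | in 110111 | out 110101 | prev 010001 | push {3}
  [6] u=1 | in 010101 | out 100110 | ==
  [7] u=2 | in 110111 | out 010101 | ==
  [8] u=3 | in 110101 | out 110101 | prev 010001 | push {0,1,2}
  [9] u=0 | in 110111 | out 110101 | ==
  [10] u=1 | in 110101 | out 100110 | ==
  [11] u=2 | in 110111 | out 010101 | ==

Converged values:
  [0] 110101
  [1] 100110
  [2] 010101
  [3] 110101

yes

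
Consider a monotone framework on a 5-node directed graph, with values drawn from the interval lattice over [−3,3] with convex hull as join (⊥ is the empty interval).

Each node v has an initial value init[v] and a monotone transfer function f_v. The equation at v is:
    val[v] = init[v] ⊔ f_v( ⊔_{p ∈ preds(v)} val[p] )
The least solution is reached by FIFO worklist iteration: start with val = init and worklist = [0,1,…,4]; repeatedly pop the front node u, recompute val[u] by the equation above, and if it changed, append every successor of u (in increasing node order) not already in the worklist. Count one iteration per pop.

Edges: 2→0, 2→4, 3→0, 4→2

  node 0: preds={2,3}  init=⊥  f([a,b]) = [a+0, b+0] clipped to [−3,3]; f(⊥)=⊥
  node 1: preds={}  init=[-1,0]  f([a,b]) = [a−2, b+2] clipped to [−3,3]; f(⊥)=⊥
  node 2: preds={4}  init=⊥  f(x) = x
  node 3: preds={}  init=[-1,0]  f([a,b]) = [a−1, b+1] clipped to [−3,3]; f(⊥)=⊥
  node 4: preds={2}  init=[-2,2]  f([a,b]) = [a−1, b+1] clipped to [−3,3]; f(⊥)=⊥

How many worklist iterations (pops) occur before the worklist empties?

Worklist (9 pops):
  #1 pop 0: in=[-1,0] → [-1,0] (was ⊥); enqueue []
  #2 pop 1: in=⊥ → [-1,0] (no change)
  #3 pop 2: in=[-2,2] → [-2,2] (was ⊥); enqueue [0]
  #4 pop 3: in=⊥ → [-1,0] (no change)
  #5 pop 4: in=[-2,2] → [-3,3] (was [-2,2]); enqueue [2]
  #6 pop 0: in=[-2,2] → [-2,2] (was [-1,0]); enqueue []
  #7 pop 2: in=[-3,3] → [-3,3] (was [-2,2]); enqueue [0,4]
  #8 pop 0: in=[-3,3] → [-3,3] (was [-2,2]); enqueue []
  #9 pop 4: in=[-3,3] → [-3,3] (no change)

Fixpoint:
  val[0] = [-3,3]
  val[1] = [-1,0]
  val[2] = [-3,3]
  val[3] = [-1,0]
  val[4] = [-3,3]

9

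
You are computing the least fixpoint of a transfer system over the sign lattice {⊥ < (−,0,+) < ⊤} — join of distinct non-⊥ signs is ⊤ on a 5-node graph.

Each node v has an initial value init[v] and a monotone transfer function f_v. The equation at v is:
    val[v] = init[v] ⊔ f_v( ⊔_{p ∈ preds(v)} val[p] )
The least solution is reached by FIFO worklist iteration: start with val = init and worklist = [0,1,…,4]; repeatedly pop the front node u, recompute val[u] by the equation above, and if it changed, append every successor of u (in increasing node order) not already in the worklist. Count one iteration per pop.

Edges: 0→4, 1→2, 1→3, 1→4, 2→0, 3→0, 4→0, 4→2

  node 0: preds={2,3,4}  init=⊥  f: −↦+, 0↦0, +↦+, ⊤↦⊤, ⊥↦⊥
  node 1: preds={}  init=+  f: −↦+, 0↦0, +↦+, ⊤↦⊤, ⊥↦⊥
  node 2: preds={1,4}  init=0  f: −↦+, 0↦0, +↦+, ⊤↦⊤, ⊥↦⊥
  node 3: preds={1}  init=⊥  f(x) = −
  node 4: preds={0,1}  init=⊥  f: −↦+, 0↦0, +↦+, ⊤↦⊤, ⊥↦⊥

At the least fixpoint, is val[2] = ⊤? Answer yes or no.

Worklist (8 pops):
  #1 pop 0: in=0 → 0 (was ⊥); enqueue []
  #2 pop 1: in=⊥ → + (no change)
  #3 pop 2: in=+ → ⊤ (was 0); enqueue [0]
  #4 pop 3: in=+ → − (was ⊥); enqueue []
  #5 pop 4: in=⊤ → ⊤ (was ⊥); enqueue [2]
  #6 pop 0: in=⊤ → ⊤ (was 0); enqueue [4]
  #7 pop 2: in=⊤ → ⊤ (no change)
  #8 pop 4: in=⊤ → ⊤ (no change)

Fixpoint:
  val[0] = ⊤
  val[1] = +
  val[2] = ⊤
  val[3] = −
  val[4] = ⊤

yes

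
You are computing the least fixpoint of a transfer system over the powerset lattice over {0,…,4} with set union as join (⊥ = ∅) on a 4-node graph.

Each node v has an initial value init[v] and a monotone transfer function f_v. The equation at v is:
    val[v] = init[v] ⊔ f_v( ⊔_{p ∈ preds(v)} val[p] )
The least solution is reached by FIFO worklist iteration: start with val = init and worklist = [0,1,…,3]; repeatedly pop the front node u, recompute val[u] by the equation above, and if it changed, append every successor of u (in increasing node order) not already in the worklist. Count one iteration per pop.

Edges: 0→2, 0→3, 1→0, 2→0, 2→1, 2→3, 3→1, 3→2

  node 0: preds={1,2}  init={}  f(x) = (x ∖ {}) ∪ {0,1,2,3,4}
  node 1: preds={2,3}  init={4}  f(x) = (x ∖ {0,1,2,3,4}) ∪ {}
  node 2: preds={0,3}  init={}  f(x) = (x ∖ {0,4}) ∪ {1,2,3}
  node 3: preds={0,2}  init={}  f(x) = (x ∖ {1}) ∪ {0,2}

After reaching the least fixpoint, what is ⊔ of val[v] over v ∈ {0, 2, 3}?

{0,1,2,3,4}

Iteration log — 7 steps:
  step 1. node 0  ⊔preds={4}  new={0,1,2,3,4}  old={}  +wl: 
  step 2. node 1  ⊔preds={}  new={4}  stable
  step 3. node 2  ⊔preds={0,1,2,3,4}  new={1,2,3}  old={}  +wl: 0,1
  step 4. node 3  ⊔preds={0,1,2,3,4}  new={0,2,3,4}  old={}  +wl: 2
  step 5. node 0  ⊔preds={1,2,3,4}  new={0,1,2,3,4}  stable
  step 6. node 1  ⊔preds={0,1,2,3,4}  new={4}  stable
  step 7. node 2  ⊔preds={0,1,2,3,4}  new={1,2,3}  stable

Least fixpoint reached:
  node 0: {0,1,2,3,4}
  node 1: {4}
  node 2: {1,2,3}
  node 3: {0,2,3,4}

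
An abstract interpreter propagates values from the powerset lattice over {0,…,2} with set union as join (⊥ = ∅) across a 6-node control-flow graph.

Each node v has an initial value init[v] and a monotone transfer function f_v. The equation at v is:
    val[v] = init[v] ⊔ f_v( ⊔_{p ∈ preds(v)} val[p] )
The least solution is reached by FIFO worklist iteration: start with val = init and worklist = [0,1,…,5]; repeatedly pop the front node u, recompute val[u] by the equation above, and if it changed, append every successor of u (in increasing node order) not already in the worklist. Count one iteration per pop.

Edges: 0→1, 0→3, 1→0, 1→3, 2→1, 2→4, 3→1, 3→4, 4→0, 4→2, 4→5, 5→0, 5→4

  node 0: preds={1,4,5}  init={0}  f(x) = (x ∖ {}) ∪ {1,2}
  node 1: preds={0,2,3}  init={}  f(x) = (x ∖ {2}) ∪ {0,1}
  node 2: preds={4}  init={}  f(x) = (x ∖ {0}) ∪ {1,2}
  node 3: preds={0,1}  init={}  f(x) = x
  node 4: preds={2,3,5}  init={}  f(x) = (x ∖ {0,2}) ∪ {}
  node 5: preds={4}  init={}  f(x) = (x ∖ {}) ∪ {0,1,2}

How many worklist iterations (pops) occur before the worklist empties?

10

Iteration log — 10 steps:
  step 1. node 0  ⊔preds={}  new={0,1,2}  old={0}  +wl: 
  step 2. node 1  ⊔preds={0,1,2}  new={0,1}  old={}  +wl: 0
  step 3. node 2  ⊔preds={}  new={1,2}  old={}  +wl: 1
  step 4. node 3  ⊔preds={0,1,2}  new={0,1,2}  old={}  +wl: 
  step 5. node 4  ⊔preds={0,1,2}  new={1}  old={}  +wl: 2
  step 6. node 5  ⊔preds={1}  new={0,1,2}  old={}  +wl: 4
  step 7. node 0  ⊔preds={0,1,2}  new={0,1,2}  stable
  step 8. node 1  ⊔preds={0,1,2}  new={0,1}  stable
  step 9. node 2  ⊔preds={1}  new={1,2}  stable
  step 10. node 4  ⊔preds={0,1,2}  new={1}  stable

Least fixpoint reached:
  node 0: {0,1,2}
  node 1: {0,1}
  node 2: {1,2}
  node 3: {0,1,2}
  node 4: {1}
  node 5: {0,1,2}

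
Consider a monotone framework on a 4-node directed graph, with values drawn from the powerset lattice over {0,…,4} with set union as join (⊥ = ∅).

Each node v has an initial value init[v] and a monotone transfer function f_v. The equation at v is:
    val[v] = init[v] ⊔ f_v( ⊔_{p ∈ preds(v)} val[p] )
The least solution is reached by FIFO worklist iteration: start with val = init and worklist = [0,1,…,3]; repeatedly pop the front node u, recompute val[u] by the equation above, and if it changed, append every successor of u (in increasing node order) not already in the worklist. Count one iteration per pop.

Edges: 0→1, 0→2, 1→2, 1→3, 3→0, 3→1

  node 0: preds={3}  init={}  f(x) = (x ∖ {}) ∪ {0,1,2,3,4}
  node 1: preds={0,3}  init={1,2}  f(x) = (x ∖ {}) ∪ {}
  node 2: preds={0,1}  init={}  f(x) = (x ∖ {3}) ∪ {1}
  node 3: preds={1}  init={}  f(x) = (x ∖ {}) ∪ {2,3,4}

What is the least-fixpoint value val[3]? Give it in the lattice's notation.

Trace (6 dequeues):
  [1] u=0 | in {} | out {0,1,2,3,4} | prev {} | push {}
  [2] u=1 | in {0,1,2,3,4} | out {0,1,2,3,4} | prev {1,2} | push {}
  [3] u=2 | in {0,1,2,3,4} | out {0,1,2,4} | prev {} | push {}
  [4] u=3 | in {0,1,2,3,4} | out {0,1,2,3,4} | prev {} | push {0,1}
  [5] u=0 | in {0,1,2,3,4} | out {0,1,2,3,4} | ==
  [6] u=1 | in {0,1,2,3,4} | out {0,1,2,3,4} | ==

Converged values:
  [0] {0,1,2,3,4}
  [1] {0,1,2,3,4}
  [2] {0,1,2,4}
  [3] {0,1,2,3,4}

{0,1,2,3,4}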